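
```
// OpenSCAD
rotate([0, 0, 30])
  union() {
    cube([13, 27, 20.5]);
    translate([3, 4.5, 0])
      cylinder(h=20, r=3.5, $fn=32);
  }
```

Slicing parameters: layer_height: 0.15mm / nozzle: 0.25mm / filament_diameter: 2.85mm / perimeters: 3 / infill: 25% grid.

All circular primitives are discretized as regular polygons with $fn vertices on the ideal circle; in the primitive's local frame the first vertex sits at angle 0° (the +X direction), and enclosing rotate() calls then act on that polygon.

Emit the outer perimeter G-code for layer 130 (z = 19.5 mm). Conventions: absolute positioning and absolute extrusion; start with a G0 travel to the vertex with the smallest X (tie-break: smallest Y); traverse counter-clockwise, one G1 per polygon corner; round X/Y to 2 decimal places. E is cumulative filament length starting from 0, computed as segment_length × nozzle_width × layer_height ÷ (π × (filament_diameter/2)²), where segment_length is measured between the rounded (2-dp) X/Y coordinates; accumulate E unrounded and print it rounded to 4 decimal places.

G0 X-13.50 Y23.38 Z19.50
G1 X-3.14 Y5.44 E0.1218
G1 X-3.12 Y4.94 E0.1247
G1 X-2.97 Y4.27 E0.1288
G1 X-2.68 Y3.65 E0.1328
G1 X-2.28 Y3.09 E0.1368
G1 X-1.78 Y2.62 E0.1409
G1 X-1.36 Y2.36 E0.1438
G1 X0.00 Y0.00 E0.1598
G1 X11.26 Y6.50 E0.2362
G1 X-2.24 Y29.88 E0.3949
G1 X-13.50 Y23.38 E0.4713

At z = 19.5 mm: the cube is present — its section is the full 13×27 rectangle; the r=3.5 cylinder at (3, 4.5) contributes a regular 32-gon of circumradius 3.5; Merging all regions: the regions partially overlap (shared area 37.06 mm²), so overlapping operands fuse into one piece — 1 connected region; (whole slice rotated 30° about Z — lengths, areas and connectivity unchanged). The outline is a single polygon with 11 vertices. Extrusion per mm of travel: 0.25 × 0.15 / (π × 1.425²) = 0.005878. Accumulating E over each segment gives final E = 0.4713.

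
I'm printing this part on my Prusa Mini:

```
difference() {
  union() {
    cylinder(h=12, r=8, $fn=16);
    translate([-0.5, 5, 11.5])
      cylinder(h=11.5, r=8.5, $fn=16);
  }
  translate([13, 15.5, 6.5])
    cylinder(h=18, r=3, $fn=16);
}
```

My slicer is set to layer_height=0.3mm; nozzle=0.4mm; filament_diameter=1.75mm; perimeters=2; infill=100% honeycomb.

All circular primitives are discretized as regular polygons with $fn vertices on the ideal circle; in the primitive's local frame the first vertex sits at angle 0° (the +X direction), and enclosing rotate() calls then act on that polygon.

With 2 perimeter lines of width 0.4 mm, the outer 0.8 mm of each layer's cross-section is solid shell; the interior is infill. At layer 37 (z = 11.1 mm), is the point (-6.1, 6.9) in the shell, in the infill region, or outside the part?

At z = 11.1 mm: the cylinder: section is a regular 16-gon, circumradius r=8; the cylinder at (-0.5, 5) is absent (z outside [11.5, 23]); Merging all regions: only the r=8 cylinder is present, so the union is just that shape — 1 connected region; the cylinder at (13, 15.5): section is a regular 16-gon, circumradius r=3; Taking the first minus the rest: starting from the result so far, the r=3 cylinder at (13, 15.5) misses the remaining region (no effect) — 1 connected region. Overall, the cross-section is a single solid region. The nearest boundary edge runs (-5.66, 5.66)→(-3.06, 7.39); distance from the point to it = 1.28 mm. The point is not inside any of the regions above, so it lies outside the cross-section (1.28 mm from the nearest boundary).

outside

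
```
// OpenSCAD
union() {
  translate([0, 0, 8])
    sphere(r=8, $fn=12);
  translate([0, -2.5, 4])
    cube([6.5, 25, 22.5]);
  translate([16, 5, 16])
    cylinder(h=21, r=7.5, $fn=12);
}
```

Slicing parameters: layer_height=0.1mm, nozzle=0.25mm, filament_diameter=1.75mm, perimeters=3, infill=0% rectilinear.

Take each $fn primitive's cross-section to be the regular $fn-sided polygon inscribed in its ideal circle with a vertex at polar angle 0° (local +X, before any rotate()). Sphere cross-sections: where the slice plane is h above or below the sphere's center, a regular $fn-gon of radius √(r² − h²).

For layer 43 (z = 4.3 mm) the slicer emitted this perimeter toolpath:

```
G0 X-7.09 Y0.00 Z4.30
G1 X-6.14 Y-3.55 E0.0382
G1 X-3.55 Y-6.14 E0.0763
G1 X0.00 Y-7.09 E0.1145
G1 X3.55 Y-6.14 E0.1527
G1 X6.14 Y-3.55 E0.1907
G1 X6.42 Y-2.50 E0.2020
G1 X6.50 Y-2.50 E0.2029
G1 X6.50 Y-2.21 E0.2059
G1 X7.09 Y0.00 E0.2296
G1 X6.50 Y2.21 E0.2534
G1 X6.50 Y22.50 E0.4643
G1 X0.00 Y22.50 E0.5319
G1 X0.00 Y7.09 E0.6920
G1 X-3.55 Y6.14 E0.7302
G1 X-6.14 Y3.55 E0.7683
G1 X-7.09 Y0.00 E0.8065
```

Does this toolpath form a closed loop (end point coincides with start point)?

Start point (G0): (-7.09, 0.00). End point (last G1): the path returns to the start — closed.

yes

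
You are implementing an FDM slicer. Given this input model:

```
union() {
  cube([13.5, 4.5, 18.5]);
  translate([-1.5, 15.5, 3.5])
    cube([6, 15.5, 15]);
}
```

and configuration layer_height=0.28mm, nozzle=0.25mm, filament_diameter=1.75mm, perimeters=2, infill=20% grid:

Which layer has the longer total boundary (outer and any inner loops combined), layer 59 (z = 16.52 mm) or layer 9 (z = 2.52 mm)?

layer 59 (z = 16.52 mm)

Layer 59 (z = 16.52): the cube is present — its section is the full 13.5×4.5 rectangle (perimeter 36.00 mm); the cube at (-1.5, 15.5) is present — its section is the full 6×15.5 rectangle (perimeter 43.00 mm); Taking the union: the 2 present regions are separate (no shared area or edge), so areas and boundary lengths simply add and each stays a separate island — boundary = 79.00 mm. So its perimeter = 79.00 mm. Layer 9 (z = 2.52): the cube is present — its section is the full 13.5×4.5 rectangle (perimeter 36.00 mm); the cube at (-1.5, 15.5) does not reach this height (z outside [3.5, 18.5]); Merging all regions: only the 13.5×4.5 cube is present, so the union is just that shape — boundary = 36.00 mm. So its perimeter = 36.00 mm. Layer 59 is larger (79.00 vs 36.00 mm).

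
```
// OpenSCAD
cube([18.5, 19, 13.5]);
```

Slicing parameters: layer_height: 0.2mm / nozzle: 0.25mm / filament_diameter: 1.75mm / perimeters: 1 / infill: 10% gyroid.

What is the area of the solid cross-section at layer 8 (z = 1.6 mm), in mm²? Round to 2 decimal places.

At z = 1.6 mm: the cube (footprint 18.5×19) is included at this height (area 351.50 mm²). Overall, the cross-section is a single solid region. Net area = 351.50 mm².

351.50 mm²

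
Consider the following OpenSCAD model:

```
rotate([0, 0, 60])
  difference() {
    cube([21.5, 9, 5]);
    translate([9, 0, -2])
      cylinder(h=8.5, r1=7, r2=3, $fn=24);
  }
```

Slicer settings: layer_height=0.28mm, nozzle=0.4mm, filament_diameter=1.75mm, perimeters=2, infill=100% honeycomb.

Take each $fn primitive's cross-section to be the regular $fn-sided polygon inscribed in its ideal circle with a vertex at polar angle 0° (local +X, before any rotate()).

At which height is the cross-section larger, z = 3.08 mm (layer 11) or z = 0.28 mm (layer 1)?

Layer 11 (z = 3.08): the cube is present — its section is the full 21.5×9 rectangle (area 193.50 mm²); the cone at (9, 0): at t=0.598 of its height the radius interpolates to r₁+(r₂−r₁)t = 4.609, giving a regular 24-gon of that circumradius (area = (24/2)·4.609²·sin(360°/24) = 65.99 mm²); Taking the first minus the rest: starting from the 21.5×9 cube (193.50 mm²), the cone at (9, 0) partially overlaps it — only the 32.99 mm² overlap (of its 65.99 mm²) is removed, clipping the outline — area = 160.51 mm²; (rotated 60° about Z; rotation is an isometry so areas/perimeters/island counts are preserved). So its area = 160.51 mm². Layer 1 (z = 0.28): the 21.5×9 cube contributes its full rectangle (area 193.50 mm²); the cone at (9, 0) contributes a regular 24-gon of circumradius 5.927 (interpolated between r1=7 and r2=3 at t=0.268) (area = (24/2)·5.927²·sin(360°/24) = 109.11 mm²); After the difference (first − rest): starting from the 21.5×9 cube (193.50 mm²), the cone at (9, 0) partially overlaps it — only the 54.55 mm² overlap (of its 109.11 mm²) is removed, clipping the outline — area = 138.95 mm²; (whole slice rotated 60° about Z — lengths, areas and connectivity unchanged). So its area = 138.95 mm². Layer 11 is larger (160.51 vs 138.95 mm²).

layer 11 (z = 3.08 mm)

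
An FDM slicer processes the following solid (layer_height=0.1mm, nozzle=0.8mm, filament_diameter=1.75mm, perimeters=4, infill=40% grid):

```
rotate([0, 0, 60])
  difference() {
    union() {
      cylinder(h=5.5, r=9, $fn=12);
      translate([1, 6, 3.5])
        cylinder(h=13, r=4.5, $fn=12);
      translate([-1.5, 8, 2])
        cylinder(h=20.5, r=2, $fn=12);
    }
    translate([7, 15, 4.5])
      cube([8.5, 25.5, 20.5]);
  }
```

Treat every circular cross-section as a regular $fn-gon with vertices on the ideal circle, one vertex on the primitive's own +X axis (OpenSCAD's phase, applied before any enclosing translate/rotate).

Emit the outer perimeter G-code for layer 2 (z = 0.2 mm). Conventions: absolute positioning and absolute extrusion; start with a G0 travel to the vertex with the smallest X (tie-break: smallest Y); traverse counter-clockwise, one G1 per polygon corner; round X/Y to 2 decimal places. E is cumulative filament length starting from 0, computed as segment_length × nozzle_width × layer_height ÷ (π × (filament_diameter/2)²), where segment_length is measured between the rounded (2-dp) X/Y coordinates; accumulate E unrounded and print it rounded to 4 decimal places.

At z = 0.2 mm: the r=9 cylinder contributes a regular 12-gon of circumradius 9; the cylinder at (1, 6) is not intersected at this z (z outside [3.5, 16.5]); the cylinder at (-1.5, 8) does not reach this height (z outside [2, 22.5]); Taking the union: only the r=9 cylinder is present, so the union is just that shape — 1 connected region; the cube at (7, 15) is not intersected at this z (z outside [4.5, 25]); Subtracting the remaining from the first: none of the subtracted shapes is present at this height, so that combined region is unchanged — 1 connected region; (whole slice rotated 60° about Z — lengths, areas and connectivity unchanged). The outline is a single polygon with 12 vertices. Extrusion per mm of travel: 0.8 × 0.1 / (π × 0.875²) = 0.033260. Accumulating E over each segment gives final E = 1.8589.

G0 X-9.00 Y0.00 Z0.20
G1 X-7.79 Y-4.50 E0.1550
G1 X-4.50 Y-7.79 E0.3097
G1 X0.00 Y-9.00 E0.4647
G1 X4.50 Y-7.79 E0.6197
G1 X7.79 Y-4.50 E0.7745
G1 X9.00 Y0.00 E0.9295
G1 X7.79 Y4.50 E1.0844
G1 X4.50 Y7.79 E1.2392
G1 X0.00 Y9.00 E1.3942
G1 X-4.50 Y7.79 E1.5492
G1 X-7.79 Y4.50 E1.7039
G1 X-9.00 Y0.00 E1.8589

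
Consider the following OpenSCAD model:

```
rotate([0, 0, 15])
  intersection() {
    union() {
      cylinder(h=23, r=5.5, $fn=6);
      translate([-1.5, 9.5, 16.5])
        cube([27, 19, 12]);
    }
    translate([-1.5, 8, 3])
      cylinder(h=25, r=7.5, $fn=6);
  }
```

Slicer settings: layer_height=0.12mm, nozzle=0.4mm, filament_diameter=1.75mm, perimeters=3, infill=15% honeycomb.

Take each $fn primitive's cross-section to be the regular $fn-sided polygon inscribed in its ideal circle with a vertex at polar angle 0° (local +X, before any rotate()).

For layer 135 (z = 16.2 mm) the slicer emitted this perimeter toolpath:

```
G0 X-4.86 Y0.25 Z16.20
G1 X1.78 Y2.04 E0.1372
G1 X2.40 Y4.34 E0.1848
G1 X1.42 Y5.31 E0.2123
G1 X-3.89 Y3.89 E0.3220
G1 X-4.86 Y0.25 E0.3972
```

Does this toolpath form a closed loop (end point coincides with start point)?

Start point (G0): (-4.86, 0.25). End point (last G1): the path returns to the start — closed.

yes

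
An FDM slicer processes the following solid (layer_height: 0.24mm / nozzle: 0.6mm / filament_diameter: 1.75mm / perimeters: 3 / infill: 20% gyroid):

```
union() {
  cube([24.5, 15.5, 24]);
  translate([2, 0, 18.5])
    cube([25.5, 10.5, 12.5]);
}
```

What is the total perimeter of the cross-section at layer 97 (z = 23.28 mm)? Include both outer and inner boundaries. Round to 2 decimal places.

At z = 23.28 mm: the cube is present — its section is the full 24.5×15.5 rectangle (perimeter 80.00 mm); the cube at (2, 0) is present — its section is the full 25.5×10.5 rectangle (perimeter 72.00 mm); Merging all regions: the regions partially overlap (shared area 236.25 mm²), so the edge portions inside another operand are dropped and the merged outline is re-measured after clipping — boundary = 86.00 mm. Overall, the cross-section is a single solid region. Total boundary length (outer) = 86.00 mm.

86.00 mm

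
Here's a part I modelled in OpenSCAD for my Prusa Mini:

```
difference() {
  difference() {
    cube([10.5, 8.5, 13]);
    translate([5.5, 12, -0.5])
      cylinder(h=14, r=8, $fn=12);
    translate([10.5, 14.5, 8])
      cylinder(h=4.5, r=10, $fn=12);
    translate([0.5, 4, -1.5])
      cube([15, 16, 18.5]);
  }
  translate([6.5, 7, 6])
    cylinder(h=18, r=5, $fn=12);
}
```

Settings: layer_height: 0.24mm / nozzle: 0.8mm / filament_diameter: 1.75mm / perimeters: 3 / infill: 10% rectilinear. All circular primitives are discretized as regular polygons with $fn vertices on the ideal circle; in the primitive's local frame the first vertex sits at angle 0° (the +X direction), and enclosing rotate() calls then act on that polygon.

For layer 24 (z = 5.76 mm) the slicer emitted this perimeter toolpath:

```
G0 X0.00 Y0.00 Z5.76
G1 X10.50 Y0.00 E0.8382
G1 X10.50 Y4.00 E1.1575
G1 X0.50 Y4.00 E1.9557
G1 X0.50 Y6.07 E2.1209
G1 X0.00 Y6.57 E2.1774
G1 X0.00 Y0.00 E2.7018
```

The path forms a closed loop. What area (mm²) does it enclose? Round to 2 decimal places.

Apply the shoelace formula to the sequence of (X, Y) vertices; enclosed area = 43.16 mm².

43.16 mm²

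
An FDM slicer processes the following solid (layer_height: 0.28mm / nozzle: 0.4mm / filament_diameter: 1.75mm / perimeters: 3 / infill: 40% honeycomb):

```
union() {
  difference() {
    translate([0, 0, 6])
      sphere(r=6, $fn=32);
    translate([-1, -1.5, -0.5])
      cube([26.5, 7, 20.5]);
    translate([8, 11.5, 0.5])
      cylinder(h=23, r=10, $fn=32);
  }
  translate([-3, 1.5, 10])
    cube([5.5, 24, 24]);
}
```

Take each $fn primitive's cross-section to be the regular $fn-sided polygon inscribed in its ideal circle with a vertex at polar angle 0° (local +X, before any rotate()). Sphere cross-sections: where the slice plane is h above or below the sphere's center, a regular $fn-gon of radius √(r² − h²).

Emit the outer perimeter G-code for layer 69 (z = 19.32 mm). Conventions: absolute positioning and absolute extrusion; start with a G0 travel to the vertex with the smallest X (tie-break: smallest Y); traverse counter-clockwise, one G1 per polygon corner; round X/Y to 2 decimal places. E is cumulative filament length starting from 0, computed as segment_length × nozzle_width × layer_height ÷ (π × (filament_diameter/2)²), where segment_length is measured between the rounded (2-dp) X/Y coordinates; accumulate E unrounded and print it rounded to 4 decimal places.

G0 X-3.00 Y1.50 Z19.32
G1 X2.50 Y1.50 E0.2561
G1 X2.50 Y25.50 E1.3736
G1 X-3.00 Y25.50 E1.6297
G1 X-3.00 Y1.50 E2.7473

At z = 19.32 mm: the sphere does not reach this height (|z−center|=13.320 > r=6); the cube at (-1, -1.5) is present — its section is the full 26.5×7 rectangle; the cylinder at (8, 11.5): section is a regular 32-gon, circumradius r=10; After the difference (first − rest): the first operand is absent here, so nothing remains; the cube at (-3, 1.5) is present — its section is the full 5.5×24 rectangle; Merging all regions: only the 5.5×24 cube at (-3, 1.5) is present, so the union is just that shape — 1 connected region. The outline is a single polygon with 4 vertices. Extrusion per mm of travel: 0.4 × 0.28 / (π × 0.875²) = 0.046564. Accumulating E over each segment gives final E = 2.7473.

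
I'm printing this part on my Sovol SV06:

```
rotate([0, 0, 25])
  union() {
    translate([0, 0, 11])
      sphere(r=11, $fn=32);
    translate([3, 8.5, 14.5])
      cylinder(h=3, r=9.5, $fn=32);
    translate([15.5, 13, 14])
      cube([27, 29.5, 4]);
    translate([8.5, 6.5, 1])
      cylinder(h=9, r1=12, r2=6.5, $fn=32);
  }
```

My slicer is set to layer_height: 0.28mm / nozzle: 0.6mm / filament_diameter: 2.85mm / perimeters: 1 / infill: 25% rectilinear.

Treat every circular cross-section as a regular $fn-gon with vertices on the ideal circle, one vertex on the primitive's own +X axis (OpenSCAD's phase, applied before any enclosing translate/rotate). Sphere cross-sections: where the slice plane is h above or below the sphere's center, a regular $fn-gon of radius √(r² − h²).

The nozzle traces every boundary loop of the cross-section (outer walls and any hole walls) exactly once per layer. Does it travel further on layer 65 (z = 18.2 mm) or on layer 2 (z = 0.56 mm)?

layer 65 (z = 18.2 mm)

Layer 65 (z = 18.2): the r=11 sphere slices to a regular 32-gon of circumradius 8.316 (√(r²−h²) with h=7.2 from center) (perimeter = 2·32·8.316·sin(180°/32) = 52.17 mm); the cylinder at (3, 8.5) is absent (z outside [14.5, 17.5]); the cube at (15.5, 13) does not reach this height (z outside [14, 18]); the cone at (8.5, 6.5) does not reach this height (z outside [1, 10]); Taking the union: only the r=11 sphere is present, so the union is just that shape — boundary = 52.17 mm; (rotated 25° about Z; rotation is an isometry so areas/perimeters/island counts are preserved). So its perimeter = 52.17 mm. Layer 2 (z = 0.56): the sphere: section is a regular 32-gon, circumradius = √(r²−h²) = √(11²−10.44²) = 3.465 (perimeter = 2·32·3.465·sin(180°/32) = 21.74 mm); the cylinder at (3, 8.5) is not intersected at this z (z outside [14.5, 17.5]); the cube at (15.5, 13) is not intersected at this z (z outside [14, 18]); the cone at (8.5, 6.5) is not intersected at this z (z outside [1, 10]); Merging all regions: only the r=11 sphere is present, so the union is just that shape — boundary = 21.74 mm; (whole slice rotated 25° about Z — lengths, areas and connectivity unchanged). So its perimeter = 21.74 mm. Layer 65 is larger (52.17 vs 21.74 mm).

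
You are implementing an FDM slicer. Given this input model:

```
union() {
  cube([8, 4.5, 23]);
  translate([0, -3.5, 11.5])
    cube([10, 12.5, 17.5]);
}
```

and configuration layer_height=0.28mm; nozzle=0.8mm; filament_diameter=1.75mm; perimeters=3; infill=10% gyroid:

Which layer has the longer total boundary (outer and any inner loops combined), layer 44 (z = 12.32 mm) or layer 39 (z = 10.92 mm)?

Layer 44 (z = 12.32): the 8×4.5 cube contributes its full rectangle (perimeter 25.00 mm); the cube at (0, -3.5) is present — its section is the full 10×12.5 rectangle (perimeter 45.00 mm); Taking the union: the 8×4.5 cube lies entirely inside the 10×12.5 cube at (0, -3.5), so the union is just the 10×12.5 cube at (0, -3.5) — boundary = 45.00 mm. So its perimeter = 45.00 mm. Layer 39 (z = 10.92): the 8×4.5 cube contributes its full rectangle (perimeter 25.00 mm); the cube at (0, -3.5) is absent (z outside [11.5, 29]); Merging all regions: only the 8×4.5 cube is present, so the union is just that shape — boundary = 25.00 mm. So its perimeter = 25.00 mm. Layer 44 is larger (45.00 vs 25.00 mm).

layer 44 (z = 12.32 mm)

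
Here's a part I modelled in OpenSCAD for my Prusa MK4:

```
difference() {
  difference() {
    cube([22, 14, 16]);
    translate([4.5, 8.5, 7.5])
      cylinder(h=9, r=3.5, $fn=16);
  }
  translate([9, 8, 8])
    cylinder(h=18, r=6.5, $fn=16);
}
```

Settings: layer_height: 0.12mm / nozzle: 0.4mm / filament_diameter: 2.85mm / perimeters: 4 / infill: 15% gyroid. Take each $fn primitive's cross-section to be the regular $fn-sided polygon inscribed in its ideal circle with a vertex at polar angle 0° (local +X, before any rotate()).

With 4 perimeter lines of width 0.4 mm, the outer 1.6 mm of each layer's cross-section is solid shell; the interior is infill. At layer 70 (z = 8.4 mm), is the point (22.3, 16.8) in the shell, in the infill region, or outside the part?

outside

At z = 8.4 mm: the cube (footprint 22×14) is included at this height; the r=3.5 cylinder at (4.5, 8.5) contributes a regular 16-gon of circumradius 3.5; Taking the first minus the rest: starting from the 22×14 cube, the r=3.5 cylinder at (4.5, 8.5) lies wholly inside it (removes its full 37.50 mm² and its 21.85 mm outline becomes a hole wall) — 1 connected region with 1 hole; the cylinder at (9, 8): section is a regular 16-gon, circumradius r=6.5; Taking the first minus the rest: starting from the result so far, the r=6.5 cylinder at (9, 8) partially overlaps it — only the 98.61 mm² overlap (of its 129.35 mm²) is removed, clipping the outline — 1 connected region. Overall, the cross-section is a single solid region. The nearest boundary edge runs (11.50, 14.00)→(22.00, 14.00); distance from the point to it = 2.82 mm. The point is not inside any of the regions above, so it lies outside the cross-section (2.82 mm from the nearest boundary).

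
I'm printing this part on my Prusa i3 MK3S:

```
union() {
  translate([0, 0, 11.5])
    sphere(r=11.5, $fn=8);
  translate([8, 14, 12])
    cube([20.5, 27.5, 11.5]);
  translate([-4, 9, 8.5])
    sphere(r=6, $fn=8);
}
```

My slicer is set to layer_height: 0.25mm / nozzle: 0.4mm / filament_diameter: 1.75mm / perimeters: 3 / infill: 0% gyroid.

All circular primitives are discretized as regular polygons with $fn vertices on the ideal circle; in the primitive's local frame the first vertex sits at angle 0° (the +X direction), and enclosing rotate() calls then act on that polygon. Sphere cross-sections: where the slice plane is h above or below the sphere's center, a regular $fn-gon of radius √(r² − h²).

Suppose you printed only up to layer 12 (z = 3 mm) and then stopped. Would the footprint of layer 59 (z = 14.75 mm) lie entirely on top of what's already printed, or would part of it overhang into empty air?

part overhangs

Compare the two slices. At z = 3: the sphere: section is a regular 8-gon, circumradius = √(r²−h²) = √(11.5²−8.5²) = 7.746 (area = (8/2)·7.746²·sin(360°/8) = 169.71 mm²); the cube at (8, 14) is not intersected at this z (z outside [12, 23.5]); the sphere at (-4, 9): section is a regular 8-gon, circumradius = √(r²−h²) = √(6²−5.5²) = 2.398 (area = (8/2)·2.398²·sin(360°/8) = 16.26 mm²); Merging all regions: the 2 present regions are separate (no shared area or edge), so areas and boundary lengths simply add and each stays a separate island — area = 185.97 mm². At z = 14.75: the r=11.5 sphere slices to a regular 8-gon of circumradius 11.031 (√(r²−h²) with h=3.25 from center) (area = (8/2)·11.031²·sin(360°/8) = 344.18 mm²); the cube at (8, 14) is present — its section is the full 20.5×27.5 rectangle (area 563.75 mm²); the sphere at (-4, 9) does not reach this height (|z−center|=6.250 > r=6); Merging all regions: the 2 present regions are separate (no shared area or edge), so areas and boundary lengths simply add and each stays a separate island — area = 907.93 mm². Checking containment: at z = 14.75 the cross-section extends beyond the z = 3 cross-section by about 728.56 mm².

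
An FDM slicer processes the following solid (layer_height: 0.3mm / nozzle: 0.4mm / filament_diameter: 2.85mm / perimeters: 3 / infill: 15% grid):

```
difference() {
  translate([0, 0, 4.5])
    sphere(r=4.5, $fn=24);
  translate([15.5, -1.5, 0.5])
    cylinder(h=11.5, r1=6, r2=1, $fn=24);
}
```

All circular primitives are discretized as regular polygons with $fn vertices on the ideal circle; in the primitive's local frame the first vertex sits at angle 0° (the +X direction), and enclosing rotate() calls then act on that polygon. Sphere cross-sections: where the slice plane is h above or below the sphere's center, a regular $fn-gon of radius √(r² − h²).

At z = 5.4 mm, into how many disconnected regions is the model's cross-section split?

1

At z = 5.4 mm: the r=4.5 sphere contributes a regular 24-gon of circumradius √(4.5²−0.9²) = 4.409; the cone at (15.5, -1.5) contributes a regular 24-gon of circumradius 3.870 (interpolated between r1=6 and r2=1 at t=0.426); Taking the first minus the rest: starting from the r=4.5 sphere, the cone at (15.5, -1.5) misses the remaining region (no effect) — 1 connected region. The result has 1 disconnected region.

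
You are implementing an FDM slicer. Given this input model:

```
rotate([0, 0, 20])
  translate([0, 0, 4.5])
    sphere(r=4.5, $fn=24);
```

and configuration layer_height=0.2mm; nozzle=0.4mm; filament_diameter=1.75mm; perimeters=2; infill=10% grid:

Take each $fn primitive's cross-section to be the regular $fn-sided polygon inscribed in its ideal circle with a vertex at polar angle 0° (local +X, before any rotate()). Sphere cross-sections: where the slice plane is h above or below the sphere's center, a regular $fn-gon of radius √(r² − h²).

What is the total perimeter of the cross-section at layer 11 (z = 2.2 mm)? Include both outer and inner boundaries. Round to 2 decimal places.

24.23 mm

At z = 2.2 mm: the sphere: section is a regular 24-gon, circumradius = √(r²−h²) = √(4.5²−2.3²) = 3.868 (perimeter = 2·24·3.868·sin(180°/24) = 24.23 mm); (rotated 20° about Z; rotation is an isometry so areas/perimeters/island counts are preserved). Overall, the cross-section is a single solid region. Total boundary length (outer) = 24.23 mm.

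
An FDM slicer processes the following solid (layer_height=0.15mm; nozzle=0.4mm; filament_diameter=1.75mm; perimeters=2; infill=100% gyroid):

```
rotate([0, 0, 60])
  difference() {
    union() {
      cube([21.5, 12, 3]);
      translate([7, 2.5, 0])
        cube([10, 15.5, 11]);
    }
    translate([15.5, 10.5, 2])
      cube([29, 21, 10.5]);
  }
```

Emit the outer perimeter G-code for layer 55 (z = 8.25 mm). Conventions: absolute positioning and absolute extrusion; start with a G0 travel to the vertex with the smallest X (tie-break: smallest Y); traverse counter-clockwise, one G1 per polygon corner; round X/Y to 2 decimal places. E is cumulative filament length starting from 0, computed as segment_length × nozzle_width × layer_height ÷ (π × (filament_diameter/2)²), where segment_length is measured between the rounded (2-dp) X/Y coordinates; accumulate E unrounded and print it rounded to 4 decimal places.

At z = 8.25 mm: the cube is absent (z outside [0, 3]); the cube at (7, 2.5) is present — its section is the full 10×15.5 rectangle; Taking the union: only the 10×15.5 cube at (7, 2.5) is present, so the union is just that shape — 1 connected region; the cube at (15.5, 10.5) is present — its section is the full 29×21 rectangle; Taking the first minus the rest: starting from the result so far, the 29×21 cube at (15.5, 10.5) partially overlaps it — only the 11.25 mm² overlap (of its 609.00 mm²) is removed, clipping the outline — 1 connected region; (rotated 60° about Z; rotation is an isometry so areas/perimeters/island counts are preserved). The outline is a single polygon with 6 vertices. Extrusion per mm of travel: 0.4 × 0.15 / (π × 0.875²) = 0.024945. Accumulating E over each segment gives final E = 1.2720.

G0 X-12.09 Y15.06 Z8.25
G1 X1.33 Y7.31 E0.3866
G1 X6.33 Y15.97 E0.6360
G1 X-0.59 Y19.97 E0.8354
G1 X-1.34 Y18.67 E0.8728
G1 X-7.84 Y22.42 E1.0600
G1 X-12.09 Y15.06 E1.2720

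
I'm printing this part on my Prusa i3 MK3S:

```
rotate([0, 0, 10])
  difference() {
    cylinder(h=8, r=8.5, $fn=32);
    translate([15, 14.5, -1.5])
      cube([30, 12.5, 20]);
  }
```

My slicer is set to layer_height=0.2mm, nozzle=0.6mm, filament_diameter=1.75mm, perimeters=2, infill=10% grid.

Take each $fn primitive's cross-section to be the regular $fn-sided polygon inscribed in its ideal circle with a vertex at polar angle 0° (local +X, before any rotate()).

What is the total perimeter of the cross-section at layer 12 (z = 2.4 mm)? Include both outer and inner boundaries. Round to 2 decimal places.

At z = 2.4 mm: the r=8.5 cylinder gives a regular 32-gon of circumradius 8.5 (constant along its height) (perimeter = 2·32·8.500·sin(180°/32) = 53.32 mm); the 30×12.5 cube at (15, 14.5) contributes its full rectangle (perimeter 85.00 mm); After the difference (first − rest): starting from the r=8.5 cylinder, the 30×12.5 cube at (15, 14.5) misses the remaining region (no effect) — boundary = 53.32 mm; (whole slice rotated 10° about Z — lengths, areas and connectivity unchanged). Overall, the cross-section is a single solid region. Total boundary length (outer) = 53.32 mm.

53.32 mm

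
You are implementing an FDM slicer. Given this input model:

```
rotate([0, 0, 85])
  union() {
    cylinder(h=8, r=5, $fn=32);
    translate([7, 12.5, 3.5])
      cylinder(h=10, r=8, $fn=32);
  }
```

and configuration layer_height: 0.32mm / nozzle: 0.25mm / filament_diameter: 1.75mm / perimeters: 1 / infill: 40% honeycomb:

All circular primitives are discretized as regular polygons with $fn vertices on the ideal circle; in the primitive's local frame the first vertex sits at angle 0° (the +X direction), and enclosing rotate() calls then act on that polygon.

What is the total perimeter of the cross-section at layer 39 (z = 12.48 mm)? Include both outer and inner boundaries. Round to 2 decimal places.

50.18 mm

At z = 12.48 mm: the cylinder is not intersected at this z (z outside [0, 8]); the cylinder at (7, 12.5): section is a regular 32-gon, circumradius r=8 (perimeter = 2·32·8.000·sin(180°/32) = 50.18 mm); Merging all regions: only the r=8 cylinder at (7, 12.5) is present, so the union is just that shape — boundary = 50.18 mm; (whole slice rotated 85° about Z — lengths, areas and connectivity unchanged). Overall, the cross-section is a single solid region. Total boundary length (outer) = 50.18 mm.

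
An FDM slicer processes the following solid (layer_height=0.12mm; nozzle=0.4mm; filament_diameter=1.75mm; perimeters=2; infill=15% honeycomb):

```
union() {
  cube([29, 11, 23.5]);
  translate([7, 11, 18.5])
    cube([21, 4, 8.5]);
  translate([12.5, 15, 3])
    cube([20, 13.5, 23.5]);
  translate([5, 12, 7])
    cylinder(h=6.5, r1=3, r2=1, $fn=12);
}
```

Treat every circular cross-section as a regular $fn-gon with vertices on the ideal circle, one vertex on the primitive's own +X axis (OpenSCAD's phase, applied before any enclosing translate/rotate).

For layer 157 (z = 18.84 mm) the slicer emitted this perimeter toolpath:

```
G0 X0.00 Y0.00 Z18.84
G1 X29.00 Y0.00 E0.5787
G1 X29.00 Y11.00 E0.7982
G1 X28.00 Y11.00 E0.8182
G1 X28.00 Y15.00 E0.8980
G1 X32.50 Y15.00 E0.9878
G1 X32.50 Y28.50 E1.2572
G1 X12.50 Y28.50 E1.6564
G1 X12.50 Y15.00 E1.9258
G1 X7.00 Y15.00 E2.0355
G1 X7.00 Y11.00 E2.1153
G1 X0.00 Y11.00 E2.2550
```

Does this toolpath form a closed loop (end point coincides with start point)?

Start point (G0): (0.00, 0.00). End point (last G1): the path does not return to the start — open.

no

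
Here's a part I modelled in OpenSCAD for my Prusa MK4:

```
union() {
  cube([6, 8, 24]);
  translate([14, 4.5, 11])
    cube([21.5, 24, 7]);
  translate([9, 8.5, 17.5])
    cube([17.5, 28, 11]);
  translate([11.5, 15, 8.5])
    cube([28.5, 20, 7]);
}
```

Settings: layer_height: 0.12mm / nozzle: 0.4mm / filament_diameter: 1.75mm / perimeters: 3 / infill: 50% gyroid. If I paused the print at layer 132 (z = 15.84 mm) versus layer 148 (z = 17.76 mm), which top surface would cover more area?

layer 148 (z = 17.76 mm)

Layer 132 (z = 15.84): the cube (footprint 6×8) is included at this height (area 48.00 mm²); the cube at (14, 4.5) (footprint 21.5×24) is included at this height (area 516.00 mm²); the cube at (9, 8.5) is absent (z outside [17.5, 28.5]); the cube at (11.5, 15) is not intersected at this z (z outside [8.5, 15.5]); Combining (union): the 2 present regions are separate (no shared area or edge), so areas and boundary lengths simply add and each stays a separate island — area = 564.00 mm². So its area = 564.00 mm². Layer 148 (z = 17.76): the cube is present — its section is the full 6×8 rectangle (area 48.00 mm²); the cube at (14, 4.5) is present — its section is the full 21.5×24 rectangle (area 516.00 mm²); the 17.5×28 cube at (9, 8.5) contributes its full rectangle (area 490.00 mm²); the cube at (11.5, 15) is not intersected at this z (z outside [8.5, 15.5]); Merging all regions: the regions partially overlap — summed areas 1054.00 mm² minus the doubly-counted overlap 250.00 mm² gives 804.00 mm² — area = 804.00 mm². So its area = 804.00 mm². Layer 148 is larger (804.00 vs 564.00 mm²).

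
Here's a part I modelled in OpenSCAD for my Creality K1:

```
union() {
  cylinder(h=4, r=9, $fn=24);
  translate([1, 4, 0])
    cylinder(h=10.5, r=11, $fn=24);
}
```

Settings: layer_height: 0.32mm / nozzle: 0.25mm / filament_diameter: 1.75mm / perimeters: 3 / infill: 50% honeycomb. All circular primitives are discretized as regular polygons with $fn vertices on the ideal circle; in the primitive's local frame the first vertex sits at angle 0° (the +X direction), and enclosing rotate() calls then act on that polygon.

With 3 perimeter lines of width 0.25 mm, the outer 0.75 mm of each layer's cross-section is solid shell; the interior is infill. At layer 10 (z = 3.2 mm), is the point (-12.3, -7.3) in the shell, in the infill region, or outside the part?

At z = 3.2 mm: the r=9 cylinder gives a regular 24-gon of circumradius 9 (constant along its height); the r=11 cylinder at (1, 4) contributes a regular 24-gon of circumradius 11; Combining (union): the regions partially overlap (shared area 222.39 mm²), so overlapping operands fuse into one piece — 1 connected region. Overall, the cross-section is a single solid region. The nearest boundary edge runs (-6.36, -6.36)→(-7.79, -4.50); distance from the point to it = 5.30 mm. The point is not inside any of the regions above, so it lies outside the cross-section (5.30 mm from the nearest boundary).

outside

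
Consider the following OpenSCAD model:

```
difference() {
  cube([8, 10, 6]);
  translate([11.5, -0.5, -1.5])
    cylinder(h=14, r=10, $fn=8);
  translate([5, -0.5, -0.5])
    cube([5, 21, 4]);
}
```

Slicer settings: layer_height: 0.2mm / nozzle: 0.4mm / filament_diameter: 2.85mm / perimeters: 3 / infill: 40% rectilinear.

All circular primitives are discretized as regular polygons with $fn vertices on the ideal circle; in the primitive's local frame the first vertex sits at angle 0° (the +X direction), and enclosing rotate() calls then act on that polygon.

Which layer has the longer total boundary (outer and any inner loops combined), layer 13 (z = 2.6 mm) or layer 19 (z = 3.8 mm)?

Layer 13 (z = 2.6): the cube is present — its section is the full 8×10 rectangle (perimeter 36.00 mm); the r=10 cylinder at (11.5, -0.5) contributes a regular 8-gon of circumradius 10 (perimeter = 2·8·10.000·sin(180°/8) = 61.23 mm); the cube at (5, -0.5) is present — its section is the full 5×21 rectangle (perimeter 52.00 mm); After the difference (first − rest): starting from the 8×10 cube, the r=10 cylinder at (11.5, -0.5) partially overlaps it — only the 35.05 mm² overlap (of its 282.84 mm²) is removed, clipping the outline; the 5×21 cube at (5, -0.5) partially overlaps it — only the 7.71 mm² overlap (of its 105.00 mm²) is removed, clipping the outline — boundary = 27.63 mm. So its perimeter = 27.63 mm. Layer 19 (z = 3.8): the cube (footprint 8×10) is included at this height (perimeter 36.00 mm); the r=10 cylinder at (11.5, -0.5) gives a regular 8-gon of circumradius 10 (constant along its height) (perimeter = 2·8·10.000·sin(180°/8) = 61.23 mm); the cube at (5, -0.5) does not reach this height (z outside [-0.5, 3.5]); After the difference (first − rest): starting from the 8×10 cube, the r=10 cylinder at (11.5, -0.5) partially overlaps it — only the 35.05 mm² overlap (of its 282.84 mm²) is removed, clipping the outline — boundary = 32.63 mm. So its perimeter = 32.63 mm. Layer 19 is larger (32.63 vs 27.63 mm).

layer 19 (z = 3.8 mm)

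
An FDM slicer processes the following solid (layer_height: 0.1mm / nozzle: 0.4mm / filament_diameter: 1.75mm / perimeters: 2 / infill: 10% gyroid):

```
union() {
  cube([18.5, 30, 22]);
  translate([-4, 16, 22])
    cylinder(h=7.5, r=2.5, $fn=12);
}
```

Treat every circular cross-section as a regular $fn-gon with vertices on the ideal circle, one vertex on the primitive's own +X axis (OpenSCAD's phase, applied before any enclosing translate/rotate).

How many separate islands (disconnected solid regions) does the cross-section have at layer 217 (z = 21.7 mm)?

1

At z = 21.7 mm: the cube (footprint 18.5×30) is included at this height; the cylinder at (-4, 16) is absent (z outside [22, 29.5]); Combining (union): only the 18.5×30 cube is present, so the union is just that shape — 1 connected region. Overall, the cross-section is a single solid region. Island count = 1.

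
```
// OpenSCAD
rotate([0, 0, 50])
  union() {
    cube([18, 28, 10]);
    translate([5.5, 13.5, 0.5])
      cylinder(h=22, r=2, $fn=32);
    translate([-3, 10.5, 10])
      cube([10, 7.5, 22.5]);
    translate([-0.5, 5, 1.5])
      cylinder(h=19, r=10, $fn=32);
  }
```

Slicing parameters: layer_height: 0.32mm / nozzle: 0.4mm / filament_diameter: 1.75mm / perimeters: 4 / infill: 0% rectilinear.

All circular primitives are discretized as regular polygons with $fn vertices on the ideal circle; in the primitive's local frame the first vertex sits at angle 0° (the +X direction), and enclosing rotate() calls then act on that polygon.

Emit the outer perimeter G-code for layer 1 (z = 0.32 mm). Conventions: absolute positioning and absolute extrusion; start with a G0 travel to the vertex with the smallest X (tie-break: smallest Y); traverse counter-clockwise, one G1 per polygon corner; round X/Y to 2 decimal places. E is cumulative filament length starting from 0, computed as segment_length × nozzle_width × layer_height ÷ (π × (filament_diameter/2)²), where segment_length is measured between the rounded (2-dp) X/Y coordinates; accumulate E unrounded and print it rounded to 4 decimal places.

At z = 0.32 mm: the cube (footprint 18×28) is included at this height; the cylinder at (5.5, 13.5) does not reach this height (z outside [0.5, 22.5]); the cube at (-3, 10.5) is not intersected at this z (z outside [10, 32.5]); the cylinder at (-0.5, 5) does not reach this height (z outside [1.5, 20.5]); Merging all regions: only the 18×28 cube is present, so the union is just that shape — 1 connected region; (rotated 50° about Z; rotation is an isometry so areas/perimeters/island counts are preserved). The outline is a single polygon with 4 vertices. Extrusion per mm of travel: 0.4 × 0.32 / (π × 0.875²) = 0.053216. Accumulating E over each segment gives final E = 4.8962.

G0 X-21.45 Y18.00 Z0.32
G1 X0.00 Y0.00 E1.4902
G1 X11.57 Y13.79 E2.4481
G1 X-9.88 Y31.79 E3.9382
G1 X-21.45 Y18.00 E4.8962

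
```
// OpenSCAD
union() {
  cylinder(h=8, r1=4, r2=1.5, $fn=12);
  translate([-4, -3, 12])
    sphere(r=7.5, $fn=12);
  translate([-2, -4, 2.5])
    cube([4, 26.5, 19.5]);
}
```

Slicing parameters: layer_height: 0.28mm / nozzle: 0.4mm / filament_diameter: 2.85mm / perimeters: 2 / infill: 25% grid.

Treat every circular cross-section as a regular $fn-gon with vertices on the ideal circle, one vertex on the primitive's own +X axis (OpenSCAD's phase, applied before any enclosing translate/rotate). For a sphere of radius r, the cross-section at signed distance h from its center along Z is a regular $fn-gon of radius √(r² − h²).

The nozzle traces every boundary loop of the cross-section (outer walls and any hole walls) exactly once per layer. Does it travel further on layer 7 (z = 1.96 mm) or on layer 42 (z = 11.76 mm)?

layer 42 (z = 11.76 mm)

Layer 7 (z = 1.96): the cone contributes a regular 12-gon of circumradius 3.388 (interpolated between r1=4 and r2=1.5 at t=0.245) (perimeter = 2·12·3.388·sin(180°/12) = 21.04 mm); the sphere at (-4, -3) is not intersected at this z (|z−center|=10.040 > r=7.5); the cube at (-2, -4) is not intersected at this z (z outside [2.5, 22]); Taking the union: only the cone is present, so the union is just that shape — boundary = 21.04 mm. So its perimeter = 21.04 mm. Layer 42 (z = 11.76): the cone is absent (z outside [0, 8]); the sphere at (-4, -3): section is a regular 12-gon, circumradius = √(r²−h²) = √(7.5²−0.24²) = 7.496 (perimeter = 2·12·7.496·sin(180°/12) = 46.56 mm); the cube at (-2, -4) is present — its section is the full 4×26.5 rectangle (perimeter 61.00 mm); Combining (union): the regions partially overlap (shared area 27.84 mm²), so the edge portions inside another operand are dropped and the merged outline is re-measured after clipping — boundary = 85.37 mm. So its perimeter = 85.37 mm. Layer 42 is larger (85.37 vs 21.04 mm).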